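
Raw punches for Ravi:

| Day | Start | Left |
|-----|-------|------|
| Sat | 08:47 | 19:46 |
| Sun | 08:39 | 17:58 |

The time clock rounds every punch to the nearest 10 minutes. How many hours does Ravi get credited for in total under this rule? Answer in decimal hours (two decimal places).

20.33 hours

Sat: in 08:47→08:50, out 19:46→19:50; 11 h 0 min
Sun: in 08:39→08:40, out 17:58→18:00; 9 h 20 min
Total credited: 20 h 20 min.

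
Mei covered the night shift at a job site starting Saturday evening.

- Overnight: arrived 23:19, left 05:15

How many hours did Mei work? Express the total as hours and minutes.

Overnight: 23:19 → midnight = 0 h 41 min; midnight → 05:15 = 5 h 15 min; span 5 h 56 min

5 h 56 min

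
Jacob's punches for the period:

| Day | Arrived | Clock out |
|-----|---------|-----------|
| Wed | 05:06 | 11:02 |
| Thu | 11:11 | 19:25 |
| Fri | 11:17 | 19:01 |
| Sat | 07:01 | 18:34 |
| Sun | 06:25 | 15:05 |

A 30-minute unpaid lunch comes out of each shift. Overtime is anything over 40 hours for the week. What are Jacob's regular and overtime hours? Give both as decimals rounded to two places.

Wed: 05:06–11:02 = 5 h 56 min; less 30 min break → 5 h 26 min
Thu: 11:11–19:25 = 8 h 14 min; less 30 min break → 7 h 44 min
Fri: 11:17–19:01 = 7 h 44 min; less 30 min break → 7 h 14 min
Sat: 07:01–18:34 = 11 h 33 min; less 30 min break → 11 h 3 min
Sun: 06:25–15:05 = 8 h 40 min; less 30 min break → 8 h 10 min
Total worked: 39 h 37 min = 39.62 h.
Threshold 40 h → overtime 0 h 0 min, regular 39 h 37 min.

Regular 39.62 hours, overtime 0.00 hours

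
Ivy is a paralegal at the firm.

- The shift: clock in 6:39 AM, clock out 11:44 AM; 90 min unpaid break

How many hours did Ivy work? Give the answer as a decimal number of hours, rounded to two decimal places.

The shift: 6:39 AM–11:44 AM = 5 h 5 min; less 90 min break → 3 h 35 min

3.58 hours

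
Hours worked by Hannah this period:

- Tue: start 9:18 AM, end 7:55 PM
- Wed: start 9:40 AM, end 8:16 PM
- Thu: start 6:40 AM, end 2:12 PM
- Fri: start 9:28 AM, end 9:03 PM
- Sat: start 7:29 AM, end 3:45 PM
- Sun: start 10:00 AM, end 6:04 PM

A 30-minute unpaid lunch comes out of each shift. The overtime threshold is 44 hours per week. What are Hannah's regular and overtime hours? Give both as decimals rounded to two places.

Tue: 9:18 AM–7:55 PM = 10 h 37 min; less 30 min break → 10 h 7 min
Wed: 9:40 AM–8:16 PM = 10 h 36 min; less 30 min break → 10 h 6 min
Thu: 6:40 AM–2:12 PM = 7 h 32 min; less 30 min break → 7 h 2 min
Fri: 9:28 AM–9:03 PM = 11 h 35 min; less 30 min break → 11 h 5 min
Sat: 7:29 AM–3:45 PM = 8 h 16 min; less 30 min break → 7 h 46 min
Sun: 10:00 AM–6:04 PM = 8 h 4 min; less 30 min break → 7 h 34 min
Total worked: 53 h 40 min = 53.67 h.
Threshold 44 h → overtime 9 h 40 min, regular 44 h 0 min.

Regular 44.00 hours, overtime 9.67 hours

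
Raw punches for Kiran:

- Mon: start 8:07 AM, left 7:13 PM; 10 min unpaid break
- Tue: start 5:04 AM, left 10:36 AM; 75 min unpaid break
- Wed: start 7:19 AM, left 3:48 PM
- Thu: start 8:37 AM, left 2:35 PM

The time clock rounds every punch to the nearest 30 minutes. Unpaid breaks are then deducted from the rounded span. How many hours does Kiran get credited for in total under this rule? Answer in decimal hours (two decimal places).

29.58 hours

Mon: in 8:07 AM→8:00 AM, out 7:13 PM→7:00 PM; 11 h 0 min − 10 min = 10 h 50 min
Tue: in 5:04 AM→5:00 AM, out 10:36 AM→10:30 AM; 5 h 30 min − 75 min = 4 h 15 min
Wed: in 7:19 AM→7:30 AM, out 3:48 PM→4:00 PM; 8 h 30 min
Thu: in 8:37 AM→8:30 AM, out 2:35 PM→2:30 PM; 6 h 0 min
Total credited: 29 h 35 min.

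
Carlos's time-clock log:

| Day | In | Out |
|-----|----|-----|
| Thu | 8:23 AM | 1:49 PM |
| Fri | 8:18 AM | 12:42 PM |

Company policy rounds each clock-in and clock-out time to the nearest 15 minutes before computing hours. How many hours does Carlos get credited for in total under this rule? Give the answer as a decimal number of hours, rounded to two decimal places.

9.75 hours

Thu: in 8:23 AM→8:30 AM, out 1:49 PM→1:45 PM; 5 h 15 min
Fri: in 8:18 AM→8:15 AM, out 12:42 PM→12:45 PM; 4 h 30 min
Total credited: 9 h 45 min.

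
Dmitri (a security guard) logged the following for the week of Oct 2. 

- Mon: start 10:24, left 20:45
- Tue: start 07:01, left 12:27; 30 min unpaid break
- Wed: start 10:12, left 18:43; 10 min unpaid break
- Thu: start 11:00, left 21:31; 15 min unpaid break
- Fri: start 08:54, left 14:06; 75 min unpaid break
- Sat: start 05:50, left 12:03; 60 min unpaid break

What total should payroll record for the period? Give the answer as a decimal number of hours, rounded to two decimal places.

43.07 hours

Mon: 10:24–20:45 = 10 h 21 min
Tue: 07:01–12:27 = 5 h 26 min; less 30 min break → 4 h 56 min
Wed: 10:12–18:43 = 8 h 31 min; less 10 min break → 8 h 21 min
Thu: 11:00–21:31 = 10 h 31 min; less 15 min break → 10 h 16 min
Fri: 08:54–14:06 = 5 h 12 min; less 75 min break → 3 h 57 min
Sat: 05:50–12:03 = 6 h 13 min; less 60 min break → 5 h 13 min
Total: 10 h 21 min + 4 h 56 min + 8 h 21 min + 10 h 16 min + 3 h 57 min + 5 h 13 min = 43 h 4 min.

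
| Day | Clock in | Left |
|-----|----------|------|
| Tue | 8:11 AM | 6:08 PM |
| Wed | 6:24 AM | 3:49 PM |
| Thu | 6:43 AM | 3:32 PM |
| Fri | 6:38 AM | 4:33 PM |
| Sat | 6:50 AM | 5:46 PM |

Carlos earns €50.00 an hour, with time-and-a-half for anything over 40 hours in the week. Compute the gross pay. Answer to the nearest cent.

Tue: 8:11 AM–6:08 PM = 9 h 57 min
Wed: 6:24 AM–3:49 PM = 9 h 25 min
Thu: 6:43 AM–3:32 PM = 8 h 49 min
Fri: 6:38 AM–4:33 PM = 9 h 55 min
Sat: 6:50 AM–5:46 PM = 10 h 56 min
Total worked: 49 h 2 min = 2942 min.
Regular 40 h 0 min = 2400 min at €50.00/h; overtime 9 h 2 min = 542 min at €75.00/h.
Pay = (2400 × €50.00 + 542 × €75.00) ÷ 60 = €2677.50.

€2677.50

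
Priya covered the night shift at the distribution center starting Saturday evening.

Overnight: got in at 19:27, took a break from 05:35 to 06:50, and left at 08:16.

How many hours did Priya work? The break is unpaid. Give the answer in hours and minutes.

Overnight: 19:27 → midnight = 4 h 33 min; midnight → 08:16 = 8 h 16 min; span 12 h 49 min; less 75 min break → 11 h 34 min

11 h 34 min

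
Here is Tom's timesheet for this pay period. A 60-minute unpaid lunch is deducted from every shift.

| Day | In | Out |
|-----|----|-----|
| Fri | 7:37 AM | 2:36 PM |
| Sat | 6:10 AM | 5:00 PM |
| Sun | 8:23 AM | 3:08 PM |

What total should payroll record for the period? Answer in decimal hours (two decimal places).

Fri: 7:37 AM–2:36 PM = 6 h 59 min; less 60 min break → 5 h 59 min
Sat: 6:10 AM–5:00 PM = 10 h 50 min; less 60 min break → 9 h 50 min
Sun: 8:23 AM–3:08 PM = 6 h 45 min; less 60 min break → 5 h 45 min
Total: 5 h 59 min + 9 h 50 min + 5 h 45 min = 21 h 34 min.

21.57 hours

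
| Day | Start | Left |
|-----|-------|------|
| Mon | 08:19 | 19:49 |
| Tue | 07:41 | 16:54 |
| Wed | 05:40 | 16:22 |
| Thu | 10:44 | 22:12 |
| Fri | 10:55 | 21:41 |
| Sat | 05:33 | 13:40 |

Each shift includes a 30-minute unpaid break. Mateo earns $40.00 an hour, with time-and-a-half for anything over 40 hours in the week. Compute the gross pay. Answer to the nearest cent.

$2726.00

Mon: 08:19–19:49 = 11 h 30 min; less 30 min break → 11 h 0 min
Tue: 07:41–16:54 = 9 h 13 min; less 30 min break → 8 h 43 min
Wed: 05:40–16:22 = 10 h 42 min; less 30 min break → 10 h 12 min
Thu: 10:44–22:12 = 11 h 28 min; less 30 min break → 10 h 58 min
Fri: 10:55–21:41 = 10 h 46 min; less 30 min break → 10 h 16 min
Sat: 05:33–13:40 = 8 h 7 min; less 30 min break → 7 h 37 min
Total worked: 58 h 46 min = 3526 min.
Regular 40 h 0 min = 2400 min at $40.00/h; overtime 18 h 46 min = 1126 min at $60.00/h.
Pay = (2400 × $40.00 + 1126 × $60.00) ÷ 60 = $2726.00.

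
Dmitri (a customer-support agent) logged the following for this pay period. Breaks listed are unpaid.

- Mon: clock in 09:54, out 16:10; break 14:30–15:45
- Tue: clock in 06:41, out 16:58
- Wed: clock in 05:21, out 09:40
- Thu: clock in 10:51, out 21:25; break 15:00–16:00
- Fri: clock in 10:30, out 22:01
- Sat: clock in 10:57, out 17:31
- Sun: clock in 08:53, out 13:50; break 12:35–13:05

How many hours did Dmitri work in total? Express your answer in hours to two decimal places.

Mon: 09:54–16:10 = 6 h 16 min; less 75 min break → 5 h 1 min
Tue: 06:41–16:58 = 10 h 17 min
Wed: 05:21–09:40 = 4 h 19 min
Thu: 10:51–21:25 = 10 h 34 min; less 60 min break → 9 h 34 min
Fri: 10:30–22:01 = 11 h 31 min
Sat: 10:57–17:31 = 6 h 34 min
Sun: 08:53–13:50 = 4 h 57 min; less 30 min break → 4 h 27 min
Total: 5 h 1 min + 10 h 17 min + 4 h 19 min + 9 h 34 min + 11 h 31 min + 6 h 34 min + 4 h 27 min = 51 h 43 min.

51.72 hours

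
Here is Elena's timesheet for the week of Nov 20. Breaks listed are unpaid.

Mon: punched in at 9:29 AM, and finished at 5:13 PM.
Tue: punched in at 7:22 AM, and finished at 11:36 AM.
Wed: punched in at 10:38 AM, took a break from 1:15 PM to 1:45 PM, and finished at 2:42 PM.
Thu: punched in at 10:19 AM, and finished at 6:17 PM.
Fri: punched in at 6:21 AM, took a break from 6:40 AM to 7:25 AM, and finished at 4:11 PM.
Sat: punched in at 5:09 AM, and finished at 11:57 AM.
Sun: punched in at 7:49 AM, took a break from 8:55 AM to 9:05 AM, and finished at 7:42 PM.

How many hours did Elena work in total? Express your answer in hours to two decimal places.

51.10 hours

Mon: 9:29 AM–5:13 PM = 7 h 44 min
Tue: 7:22 AM–11:36 AM = 4 h 14 min
Wed: 10:38 AM–2:42 PM = 4 h 4 min; less 30 min break → 3 h 34 min
Thu: 10:19 AM–6:17 PM = 7 h 58 min
Fri: 6:21 AM–4:11 PM = 9 h 50 min; less 45 min break → 9 h 5 min
Sat: 5:09 AM–11:57 AM = 6 h 48 min
Sun: 7:49 AM–7:42 PM = 11 h 53 min; less 10 min break → 11 h 43 min
Total: 7 h 44 min + 4 h 14 min + 3 h 34 min + 7 h 58 min + 9 h 5 min + 6 h 48 min + 11 h 43 min = 51 h 6 min.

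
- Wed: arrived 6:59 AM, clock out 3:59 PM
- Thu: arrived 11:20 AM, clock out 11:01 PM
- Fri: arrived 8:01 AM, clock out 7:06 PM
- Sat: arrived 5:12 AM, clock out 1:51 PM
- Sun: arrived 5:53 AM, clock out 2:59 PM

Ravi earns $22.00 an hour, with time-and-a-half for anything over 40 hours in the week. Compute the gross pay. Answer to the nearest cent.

Wed: 6:59 AM–3:59 PM = 9 h 0 min
Thu: 11:20 AM–11:01 PM = 11 h 41 min
Fri: 8:01 AM–7:06 PM = 11 h 5 min
Sat: 5:12 AM–1:51 PM = 8 h 39 min
Sun: 5:53 AM–2:59 PM = 9 h 6 min
Total worked: 49 h 31 min = 2971 min.
Regular 40 h 0 min = 2400 min at $22.00/h; overtime 9 h 31 min = 571 min at $33.00/h.
Pay = (2400 × $22.00 + 571 × $33.00) ÷ 60 = $1194.05.

$1194.05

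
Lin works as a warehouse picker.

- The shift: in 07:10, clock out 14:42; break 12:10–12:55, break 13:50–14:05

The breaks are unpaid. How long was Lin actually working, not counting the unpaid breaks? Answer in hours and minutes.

6 h 32 min

The shift: 07:10–14:42 = 7 h 32 min; less 60 min break → 6 h 32 min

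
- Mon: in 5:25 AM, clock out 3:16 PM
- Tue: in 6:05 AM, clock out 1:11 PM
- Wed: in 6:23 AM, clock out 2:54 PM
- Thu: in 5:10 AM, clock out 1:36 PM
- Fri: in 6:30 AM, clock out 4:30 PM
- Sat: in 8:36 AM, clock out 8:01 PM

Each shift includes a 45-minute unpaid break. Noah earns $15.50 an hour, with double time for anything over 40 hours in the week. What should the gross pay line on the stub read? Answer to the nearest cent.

$955.32

Mon: 5:25 AM–3:16 PM = 9 h 51 min; less 45 min break → 9 h 6 min
Tue: 6:05 AM–1:11 PM = 7 h 6 min; less 45 min break → 6 h 21 min
Wed: 6:23 AM–2:54 PM = 8 h 31 min; less 45 min break → 7 h 46 min
Thu: 5:10 AM–1:36 PM = 8 h 26 min; less 45 min break → 7 h 41 min
Fri: 6:30 AM–4:30 PM = 10 h 0 min; less 45 min break → 9 h 15 min
Sat: 8:36 AM–8:01 PM = 11 h 25 min; less 45 min break → 10 h 40 min
Total worked: 50 h 49 min = 3049 min.
Regular 40 h 0 min = 2400 min at $15.50/h; overtime 10 h 49 min = 649 min at $31.00/h.
Pay = (2400 × $15.50 + 649 × $31.00) ÷ 60 = $955.32.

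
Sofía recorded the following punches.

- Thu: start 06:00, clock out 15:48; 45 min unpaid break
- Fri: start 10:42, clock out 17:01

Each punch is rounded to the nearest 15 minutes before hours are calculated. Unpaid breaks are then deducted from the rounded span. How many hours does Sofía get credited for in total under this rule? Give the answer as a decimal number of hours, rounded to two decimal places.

15.25 hours

Thu: in 06:00→06:00, out 15:48→15:45; 9 h 45 min − 45 min = 9 h 0 min
Fri: in 10:42→10:45, out 17:01→17:00; 6 h 15 min
Total credited: 15 h 15 min.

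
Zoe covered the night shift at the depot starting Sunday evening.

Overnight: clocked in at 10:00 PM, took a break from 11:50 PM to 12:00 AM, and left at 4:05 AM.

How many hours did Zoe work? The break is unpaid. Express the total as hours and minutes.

5 h 55 min

Overnight: 10:00 PM → midnight = 2 h 0 min; midnight → 4:05 AM = 4 h 5 min; span 6 h 5 min; less 10 min break → 5 h 55 min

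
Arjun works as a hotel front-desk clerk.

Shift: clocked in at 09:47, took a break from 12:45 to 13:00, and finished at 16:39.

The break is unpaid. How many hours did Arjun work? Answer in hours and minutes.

6 h 37 min

Shift: 09:47–16:39 = 6 h 52 min; less 15 min break → 6 h 37 min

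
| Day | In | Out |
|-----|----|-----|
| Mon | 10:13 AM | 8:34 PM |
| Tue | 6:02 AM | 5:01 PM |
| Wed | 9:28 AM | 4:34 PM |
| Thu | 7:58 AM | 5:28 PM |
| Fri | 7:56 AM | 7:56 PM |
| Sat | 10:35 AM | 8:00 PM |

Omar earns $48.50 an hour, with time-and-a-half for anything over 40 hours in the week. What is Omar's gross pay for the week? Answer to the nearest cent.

$3347.71

Mon: 10:13 AM–8:34 PM = 10 h 21 min
Tue: 6:02 AM–5:01 PM = 10 h 59 min
Wed: 9:28 AM–4:34 PM = 7 h 6 min
Thu: 7:58 AM–5:28 PM = 9 h 30 min
Fri: 7:56 AM–7:56 PM = 12 h 0 min
Sat: 10:35 AM–8:00 PM = 9 h 25 min
Total worked: 59 h 21 min = 3561 min.
Regular 40 h 0 min = 2400 min at $48.50/h; overtime 19 h 21 min = 1161 min at $72.75/h.
Pay = (2400 × $48.50 + 1161 × $72.75) ÷ 60 = $3347.71.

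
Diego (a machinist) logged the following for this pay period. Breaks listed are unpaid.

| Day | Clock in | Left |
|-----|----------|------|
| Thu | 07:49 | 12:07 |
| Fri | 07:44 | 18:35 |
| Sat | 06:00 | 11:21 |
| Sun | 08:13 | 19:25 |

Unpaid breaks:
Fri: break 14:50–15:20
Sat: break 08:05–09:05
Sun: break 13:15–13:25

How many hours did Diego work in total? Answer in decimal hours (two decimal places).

30.03 hours

Thu: 07:49–12:07 = 4 h 18 min
Fri: 07:44–18:35 = 10 h 51 min; less 30 min break → 10 h 21 min
Sat: 06:00–11:21 = 5 h 21 min; less 60 min break → 4 h 21 min
Sun: 08:13–19:25 = 11 h 12 min; less 10 min break → 11 h 2 min
Total: 4 h 18 min + 10 h 21 min + 4 h 21 min + 11 h 2 min = 30 h 2 min.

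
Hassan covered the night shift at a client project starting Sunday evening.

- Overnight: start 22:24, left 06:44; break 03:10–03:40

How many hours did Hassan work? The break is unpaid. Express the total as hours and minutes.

Overnight: 22:24 → midnight = 1 h 36 min; midnight → 06:44 = 6 h 44 min; span 8 h 20 min; less 30 min break → 7 h 50 min

7 h 50 min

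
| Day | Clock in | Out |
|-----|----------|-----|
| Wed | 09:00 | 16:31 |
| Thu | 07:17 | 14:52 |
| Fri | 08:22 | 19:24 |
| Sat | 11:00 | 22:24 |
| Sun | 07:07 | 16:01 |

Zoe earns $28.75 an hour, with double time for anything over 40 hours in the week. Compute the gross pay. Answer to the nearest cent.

$1519.92

Wed: 09:00–16:31 = 7 h 31 min
Thu: 07:17–14:52 = 7 h 35 min
Fri: 08:22–19:24 = 11 h 2 min
Sat: 11:00–22:24 = 11 h 24 min
Sun: 07:07–16:01 = 8 h 54 min
Total worked: 46 h 26 min = 2786 min.
Regular 40 h 0 min = 2400 min at $28.75/h; overtime 6 h 26 min = 386 min at $57.50/h.
Pay = (2400 × $28.75 + 386 × $57.50) ÷ 60 = $1519.92.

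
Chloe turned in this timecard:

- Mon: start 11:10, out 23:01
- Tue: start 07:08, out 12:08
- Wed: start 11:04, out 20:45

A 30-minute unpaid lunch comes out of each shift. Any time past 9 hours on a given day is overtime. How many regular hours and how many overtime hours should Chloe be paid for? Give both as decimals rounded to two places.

Regular 22.50 hours, overtime 2.53 hours

Mon: 11:10–23:01 = 11 h 51 min; less 30 min break → 11 h 21 min
Tue: 07:08–12:08 = 5 h 0 min; less 30 min break → 4 h 30 min
Wed: 11:04–20:45 = 9 h 41 min; less 30 min break → 9 h 11 min
Mon reg 9 h 0 min / OT 2 h 21 min; Tue reg 4 h 30 min / OT 0 h 0 min; Wed reg 9 h 0 min / OT 0 h 11 min.
Totals: regular 22 h 30 min, overtime 2 h 32 min.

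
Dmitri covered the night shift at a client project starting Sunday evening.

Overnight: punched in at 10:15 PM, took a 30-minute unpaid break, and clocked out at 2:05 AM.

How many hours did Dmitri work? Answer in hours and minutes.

Overnight: 10:15 PM → midnight = 1 h 45 min; midnight → 2:05 AM = 2 h 5 min; span 3 h 50 min; less 30 min break → 3 h 20 min

3 h 20 min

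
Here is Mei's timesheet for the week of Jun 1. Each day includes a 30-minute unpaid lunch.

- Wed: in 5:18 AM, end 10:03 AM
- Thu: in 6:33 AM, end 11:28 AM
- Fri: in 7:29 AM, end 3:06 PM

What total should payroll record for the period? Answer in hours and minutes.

15 h 47 min

Wed: 5:18 AM–10:03 AM = 4 h 45 min; less 30 min break → 4 h 15 min
Thu: 6:33 AM–11:28 AM = 4 h 55 min; less 30 min break → 4 h 25 min
Fri: 7:29 AM–3:06 PM = 7 h 37 min; less 30 min break → 7 h 7 min
Total: 4 h 15 min + 4 h 25 min + 7 h 7 min = 15 h 47 min.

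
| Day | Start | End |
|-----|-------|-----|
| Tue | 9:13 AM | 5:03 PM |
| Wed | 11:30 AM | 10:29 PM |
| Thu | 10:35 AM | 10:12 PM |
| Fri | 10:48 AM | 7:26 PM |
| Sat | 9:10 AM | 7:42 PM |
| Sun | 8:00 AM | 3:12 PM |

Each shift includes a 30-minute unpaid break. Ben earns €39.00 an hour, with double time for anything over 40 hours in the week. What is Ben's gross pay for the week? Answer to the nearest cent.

Tue: 9:13 AM–5:03 PM = 7 h 50 min; less 30 min break → 7 h 20 min
Wed: 11:30 AM–10:29 PM = 10 h 59 min; less 30 min break → 10 h 29 min
Thu: 10:35 AM–10:12 PM = 11 h 37 min; less 30 min break → 11 h 7 min
Fri: 10:48 AM–7:26 PM = 8 h 38 min; less 30 min break → 8 h 8 min
Sat: 9:10 AM–7:42 PM = 10 h 32 min; less 30 min break → 10 h 2 min
Sun: 8:00 AM–3:12 PM = 7 h 12 min; less 30 min break → 6 h 42 min
Total worked: 53 h 48 min = 3228 min.
Regular 40 h 0 min = 2400 min at €39.00/h; overtime 13 h 48 min = 828 min at €78.00/h.
Pay = (2400 × €39.00 + 828 × €78.00) ÷ 60 = €2636.40.

€2636.40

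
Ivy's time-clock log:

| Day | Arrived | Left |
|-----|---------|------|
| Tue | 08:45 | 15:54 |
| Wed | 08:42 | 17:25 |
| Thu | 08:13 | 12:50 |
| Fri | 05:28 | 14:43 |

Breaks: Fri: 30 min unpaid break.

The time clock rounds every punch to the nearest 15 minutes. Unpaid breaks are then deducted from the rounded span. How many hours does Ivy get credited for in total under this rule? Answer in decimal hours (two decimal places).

Tue: in 08:45→08:45, out 15:54→16:00; 7 h 15 min
Wed: in 08:42→08:45, out 17:25→17:30; 8 h 45 min
Thu: in 08:13→08:15, out 12:50→12:45; 4 h 30 min
Fri: in 05:28→05:30, out 14:43→14:45; 9 h 15 min − 30 min = 8 h 45 min
Total credited: 29 h 15 min.

29.25 hours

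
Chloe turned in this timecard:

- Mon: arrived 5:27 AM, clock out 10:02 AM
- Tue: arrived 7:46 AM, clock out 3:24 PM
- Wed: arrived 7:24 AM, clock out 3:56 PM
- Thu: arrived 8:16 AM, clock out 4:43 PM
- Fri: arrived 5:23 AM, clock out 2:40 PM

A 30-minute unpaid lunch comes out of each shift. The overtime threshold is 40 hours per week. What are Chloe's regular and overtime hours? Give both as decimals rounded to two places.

Mon: 5:27 AM–10:02 AM = 4 h 35 min; less 30 min break → 4 h 5 min
Tue: 7:46 AM–3:24 PM = 7 h 38 min; less 30 min break → 7 h 8 min
Wed: 7:24 AM–3:56 PM = 8 h 32 min; less 30 min break → 8 h 2 min
Thu: 8:16 AM–4:43 PM = 8 h 27 min; less 30 min break → 7 h 57 min
Fri: 5:23 AM–2:40 PM = 9 h 17 min; less 30 min break → 8 h 47 min
Total worked: 35 h 59 min = 35.98 h.
Threshold 40 h → overtime 0 h 0 min, regular 35 h 59 min.

Regular 35.98 hours, overtime 0.00 hours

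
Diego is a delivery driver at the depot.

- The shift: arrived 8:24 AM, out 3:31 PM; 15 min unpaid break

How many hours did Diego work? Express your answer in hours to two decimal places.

6.87 hours

The shift: 8:24 AM–3:31 PM = 7 h 7 min; less 15 min break → 6 h 52 min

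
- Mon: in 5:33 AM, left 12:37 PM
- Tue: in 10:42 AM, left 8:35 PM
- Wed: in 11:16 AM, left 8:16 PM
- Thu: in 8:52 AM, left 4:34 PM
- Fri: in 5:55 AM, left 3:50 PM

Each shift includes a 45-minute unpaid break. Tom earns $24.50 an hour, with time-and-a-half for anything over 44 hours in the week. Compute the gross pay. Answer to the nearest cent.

$975.51

Mon: 5:33 AM–12:37 PM = 7 h 4 min; less 45 min break → 6 h 19 min
Tue: 10:42 AM–8:35 PM = 9 h 53 min; less 45 min break → 9 h 8 min
Wed: 11:16 AM–8:16 PM = 9 h 0 min; less 45 min break → 8 h 15 min
Thu: 8:52 AM–4:34 PM = 7 h 42 min; less 45 min break → 6 h 57 min
Fri: 5:55 AM–3:50 PM = 9 h 55 min; less 45 min break → 9 h 10 min
Total worked: 39 h 49 min = 2389 min.
Regular 39 h 49 min = 2389 min at $24.50/h; overtime 0 h 0 min = 0 min at $36.75/h.
Pay = (2389 × $24.50 + 0 × $36.75) ÷ 60 = $975.51.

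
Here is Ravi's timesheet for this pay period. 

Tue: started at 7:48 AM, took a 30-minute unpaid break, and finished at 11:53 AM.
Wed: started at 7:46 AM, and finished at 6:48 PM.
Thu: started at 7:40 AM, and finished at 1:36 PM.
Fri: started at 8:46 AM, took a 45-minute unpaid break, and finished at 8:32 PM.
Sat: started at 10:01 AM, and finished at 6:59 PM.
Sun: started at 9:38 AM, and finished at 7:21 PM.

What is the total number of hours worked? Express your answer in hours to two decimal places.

Tue: 7:48 AM–11:53 AM = 4 h 5 min; less 30 min break → 3 h 35 min
Wed: 7:46 AM–6:48 PM = 11 h 2 min
Thu: 7:40 AM–1:36 PM = 5 h 56 min
Fri: 8:46 AM–8:32 PM = 11 h 46 min; less 45 min break → 11 h 1 min
Sat: 10:01 AM–6:59 PM = 8 h 58 min
Sun: 9:38 AM–7:21 PM = 9 h 43 min
Total: 3 h 35 min + 11 h 2 min + 5 h 56 min + 11 h 1 min + 8 h 58 min + 9 h 43 min = 50 h 15 min.

50.25 hours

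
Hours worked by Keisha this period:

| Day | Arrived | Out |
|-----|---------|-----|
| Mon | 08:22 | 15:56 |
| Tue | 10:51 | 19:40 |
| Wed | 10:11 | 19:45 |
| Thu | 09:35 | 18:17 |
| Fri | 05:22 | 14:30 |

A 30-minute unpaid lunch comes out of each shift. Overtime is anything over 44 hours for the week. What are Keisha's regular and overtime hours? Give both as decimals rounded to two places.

Regular 41.28 hours, overtime 0.00 hours

Mon: 08:22–15:56 = 7 h 34 min; less 30 min break → 7 h 4 min
Tue: 10:51–19:40 = 8 h 49 min; less 30 min break → 8 h 19 min
Wed: 10:11–19:45 = 9 h 34 min; less 30 min break → 9 h 4 min
Thu: 09:35–18:17 = 8 h 42 min; less 30 min break → 8 h 12 min
Fri: 05:22–14:30 = 9 h 8 min; less 30 min break → 8 h 38 min
Total worked: 41 h 17 min = 41.28 h.
Threshold 44 h → overtime 0 h 0 min, regular 41 h 17 min.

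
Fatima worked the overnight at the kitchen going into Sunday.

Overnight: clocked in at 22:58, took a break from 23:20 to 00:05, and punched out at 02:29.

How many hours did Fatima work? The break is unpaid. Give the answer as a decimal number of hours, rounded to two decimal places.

Overnight: 22:58 → midnight = 1 h 2 min; midnight → 02:29 = 2 h 29 min; span 3 h 31 min; less 45 min break → 2 h 46 min

2.77 hours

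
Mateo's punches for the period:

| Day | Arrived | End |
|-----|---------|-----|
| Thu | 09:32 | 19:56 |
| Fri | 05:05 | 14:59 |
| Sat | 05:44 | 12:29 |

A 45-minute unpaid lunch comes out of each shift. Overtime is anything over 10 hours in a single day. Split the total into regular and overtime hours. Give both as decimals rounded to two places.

Regular 24.80 hours, overtime 0.00 hours

Thu: 09:32–19:56 = 10 h 24 min; less 45 min break → 9 h 39 min
Fri: 05:05–14:59 = 9 h 54 min; less 45 min break → 9 h 9 min
Sat: 05:44–12:29 = 6 h 45 min; less 45 min break → 6 h 0 min
Thu reg 9 h 39 min / OT 0 h 0 min; Fri reg 9 h 9 min / OT 0 h 0 min; Sat reg 6 h 0 min / OT 0 h 0 min.
Totals: regular 24 h 48 min, overtime 0 h 0 min.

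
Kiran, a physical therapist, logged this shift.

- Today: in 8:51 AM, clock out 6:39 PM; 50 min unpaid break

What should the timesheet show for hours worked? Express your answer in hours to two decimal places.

8.97 hours

Today: 8:51 AM–6:39 PM = 9 h 48 min; less 50 min break → 8 h 58 min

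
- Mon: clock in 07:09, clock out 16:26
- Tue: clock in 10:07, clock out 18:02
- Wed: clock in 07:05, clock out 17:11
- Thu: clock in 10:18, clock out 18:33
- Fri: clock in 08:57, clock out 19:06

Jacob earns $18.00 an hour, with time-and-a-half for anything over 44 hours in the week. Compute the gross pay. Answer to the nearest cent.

Mon: 07:09–16:26 = 9 h 17 min
Tue: 10:07–18:02 = 7 h 55 min
Wed: 07:05–17:11 = 10 h 6 min
Thu: 10:18–18:33 = 8 h 15 min
Fri: 08:57–19:06 = 10 h 9 min
Total worked: 45 h 42 min = 2742 min.
Regular 44 h 0 min = 2640 min at $18.00/h; overtime 1 h 42 min = 102 min at $27.00/h.
Pay = (2640 × $18.00 + 102 × $27.00) ÷ 60 = $837.90.

$837.90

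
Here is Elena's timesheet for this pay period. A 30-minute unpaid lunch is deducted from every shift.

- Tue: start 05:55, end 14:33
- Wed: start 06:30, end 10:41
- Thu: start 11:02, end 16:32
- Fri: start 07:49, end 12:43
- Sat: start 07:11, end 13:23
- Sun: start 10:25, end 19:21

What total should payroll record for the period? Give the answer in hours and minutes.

Tue: 05:55–14:33 = 8 h 38 min; less 30 min break → 8 h 8 min
Wed: 06:30–10:41 = 4 h 11 min; less 30 min break → 3 h 41 min
Thu: 11:02–16:32 = 5 h 30 min; less 30 min break → 5 h 0 min
Fri: 07:49–12:43 = 4 h 54 min; less 30 min break → 4 h 24 min
Sat: 07:11–13:23 = 6 h 12 min; less 30 min break → 5 h 42 min
Sun: 10:25–19:21 = 8 h 56 min; less 30 min break → 8 h 26 min
Total: 8 h 8 min + 3 h 41 min + 5 h 0 min + 4 h 24 min + 5 h 42 min + 8 h 26 min = 35 h 21 min.

35 h 21 min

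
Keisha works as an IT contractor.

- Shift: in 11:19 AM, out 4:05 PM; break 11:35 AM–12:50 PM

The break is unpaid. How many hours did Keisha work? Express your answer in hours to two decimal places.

Shift: 11:19 AM–4:05 PM = 4 h 46 min; less 75 min break → 3 h 31 min

3.52 hours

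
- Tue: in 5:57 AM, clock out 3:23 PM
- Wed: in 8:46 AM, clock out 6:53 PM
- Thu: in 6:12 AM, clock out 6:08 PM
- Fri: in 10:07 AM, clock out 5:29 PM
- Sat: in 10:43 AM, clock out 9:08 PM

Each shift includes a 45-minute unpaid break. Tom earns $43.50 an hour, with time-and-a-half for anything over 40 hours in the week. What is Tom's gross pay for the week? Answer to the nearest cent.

Tue: 5:57 AM–3:23 PM = 9 h 26 min; less 45 min break → 8 h 41 min
Wed: 8:46 AM–6:53 PM = 10 h 7 min; less 45 min break → 9 h 22 min
Thu: 6:12 AM–6:08 PM = 11 h 56 min; less 45 min break → 11 h 11 min
Fri: 10:07 AM–5:29 PM = 7 h 22 min; less 45 min break → 6 h 37 min
Sat: 10:43 AM–9:08 PM = 10 h 25 min; less 45 min break → 9 h 40 min
Total worked: 45 h 31 min = 2731 min.
Regular 40 h 0 min = 2400 min at $43.50/h; overtime 5 h 31 min = 331 min at $65.25/h.
Pay = (2400 × $43.50 + 331 × $65.25) ÷ 60 = $2099.96.

$2099.96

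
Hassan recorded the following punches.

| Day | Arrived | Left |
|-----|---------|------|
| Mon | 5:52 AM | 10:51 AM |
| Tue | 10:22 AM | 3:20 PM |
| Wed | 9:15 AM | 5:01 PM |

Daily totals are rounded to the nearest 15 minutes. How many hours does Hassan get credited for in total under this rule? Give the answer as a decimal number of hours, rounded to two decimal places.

Mon: 5:52 AM–10:51 AM = 4 h 59 min → rounds to 5 h 0 min
Tue: 10:22 AM–3:20 PM = 4 h 58 min → rounds to 5 h 0 min
Wed: 9:15 AM–5:01 PM = 7 h 46 min → rounds to 7 h 45 min
Total credited: 17 h 45 min.

17.75 hours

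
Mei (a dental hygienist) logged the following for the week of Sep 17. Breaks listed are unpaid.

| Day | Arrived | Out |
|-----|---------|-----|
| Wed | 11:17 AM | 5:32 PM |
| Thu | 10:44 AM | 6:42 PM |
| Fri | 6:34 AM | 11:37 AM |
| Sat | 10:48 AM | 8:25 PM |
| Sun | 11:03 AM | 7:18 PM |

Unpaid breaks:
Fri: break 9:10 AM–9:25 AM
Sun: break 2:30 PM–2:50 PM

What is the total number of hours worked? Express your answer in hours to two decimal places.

36.55 hours

Wed: 11:17 AM–5:32 PM = 6 h 15 min
Thu: 10:44 AM–6:42 PM = 7 h 58 min
Fri: 6:34 AM–11:37 AM = 5 h 3 min; less 15 min break → 4 h 48 min
Sat: 10:48 AM–8:25 PM = 9 h 37 min
Sun: 11:03 AM–7:18 PM = 8 h 15 min; less 20 min break → 7 h 55 min
Total: 6 h 15 min + 7 h 58 min + 4 h 48 min + 9 h 37 min + 7 h 55 min = 36 h 33 min.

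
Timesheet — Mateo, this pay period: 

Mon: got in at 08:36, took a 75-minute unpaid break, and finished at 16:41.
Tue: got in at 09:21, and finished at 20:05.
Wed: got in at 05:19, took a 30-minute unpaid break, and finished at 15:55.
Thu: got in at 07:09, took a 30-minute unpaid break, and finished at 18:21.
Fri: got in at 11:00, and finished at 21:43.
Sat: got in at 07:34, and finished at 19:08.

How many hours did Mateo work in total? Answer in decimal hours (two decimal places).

Mon: 08:36–16:41 = 8 h 5 min; less 75 min break → 6 h 50 min
Tue: 09:21–20:05 = 10 h 44 min
Wed: 05:19–15:55 = 10 h 36 min; less 30 min break → 10 h 6 min
Thu: 07:09–18:21 = 11 h 12 min; less 30 min break → 10 h 42 min
Fri: 11:00–21:43 = 10 h 43 min
Sat: 07:34–19:08 = 11 h 34 min
Total: 6 h 50 min + 10 h 44 min + 10 h 6 min + 10 h 42 min + 10 h 43 min + 11 h 34 min = 60 h 39 min.

60.65 hours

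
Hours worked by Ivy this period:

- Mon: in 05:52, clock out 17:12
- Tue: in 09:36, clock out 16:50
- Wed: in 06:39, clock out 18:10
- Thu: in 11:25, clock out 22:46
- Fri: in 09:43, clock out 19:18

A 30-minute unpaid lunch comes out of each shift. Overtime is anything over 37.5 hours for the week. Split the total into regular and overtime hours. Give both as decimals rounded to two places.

Mon: 05:52–17:12 = 11 h 20 min; less 30 min break → 10 h 50 min
Tue: 09:36–16:50 = 7 h 14 min; less 30 min break → 6 h 44 min
Wed: 06:39–18:10 = 11 h 31 min; less 30 min break → 11 h 1 min
Thu: 11:25–22:46 = 11 h 21 min; less 30 min break → 10 h 51 min
Fri: 09:43–19:18 = 9 h 35 min; less 30 min break → 9 h 5 min
Total worked: 48 h 31 min = 48.52 h.
Threshold 37.5 h → overtime 11 h 1 min, regular 37 h 30 min.

Regular 37.50 hours, overtime 11.02 hours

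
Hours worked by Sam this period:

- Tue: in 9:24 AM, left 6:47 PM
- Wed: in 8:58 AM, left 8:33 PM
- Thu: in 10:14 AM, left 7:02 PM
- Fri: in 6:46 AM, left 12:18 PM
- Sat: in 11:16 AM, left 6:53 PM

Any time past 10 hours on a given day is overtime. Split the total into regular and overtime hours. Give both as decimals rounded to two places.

Regular 41.33 hours, overtime 1.58 hours

Tue: 9:24 AM–6:47 PM = 9 h 23 min
Wed: 8:58 AM–8:33 PM = 11 h 35 min
Thu: 10:14 AM–7:02 PM = 8 h 48 min
Fri: 6:46 AM–12:18 PM = 5 h 32 min
Sat: 11:16 AM–6:53 PM = 7 h 37 min
Tue reg 9 h 23 min / OT 0 h 0 min; Wed reg 10 h 0 min / OT 1 h 35 min; Thu reg 8 h 48 min / OT 0 h 0 min; Fri reg 5 h 32 min / OT 0 h 0 min; Sat reg 7 h 37 min / OT 0 h 0 min.
Totals: regular 41 h 20 min, overtime 1 h 35 min.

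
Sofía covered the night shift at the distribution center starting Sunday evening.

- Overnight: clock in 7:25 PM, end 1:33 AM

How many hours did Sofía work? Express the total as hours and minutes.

6 h 8 min

Overnight: 7:25 PM → midnight = 4 h 35 min; midnight → 1:33 AM = 1 h 33 min; span 6 h 8 min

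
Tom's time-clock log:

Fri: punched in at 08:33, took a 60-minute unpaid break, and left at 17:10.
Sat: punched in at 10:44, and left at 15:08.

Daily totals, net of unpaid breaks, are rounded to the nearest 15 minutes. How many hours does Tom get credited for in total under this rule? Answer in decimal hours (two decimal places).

12.00 hours

Fri: 08:33–17:10 = 8 h 37 min − 60 min = 7 h 37 min → rounds to 7 h 30 min
Sat: 10:44–15:08 = 4 h 24 min → rounds to 4 h 30 min
Total credited: 12 h 0 min.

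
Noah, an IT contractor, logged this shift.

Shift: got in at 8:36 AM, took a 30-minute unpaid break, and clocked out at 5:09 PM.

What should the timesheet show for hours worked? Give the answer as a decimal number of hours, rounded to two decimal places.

Shift: 8:36 AM–5:09 PM = 8 h 33 min; less 30 min break → 8 h 3 min

8.05 hours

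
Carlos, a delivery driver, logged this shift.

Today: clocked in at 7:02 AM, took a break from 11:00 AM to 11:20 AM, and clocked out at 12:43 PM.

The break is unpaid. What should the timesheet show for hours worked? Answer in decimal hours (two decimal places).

Today: 7:02 AM–12:43 PM = 5 h 41 min; less 20 min break → 5 h 21 min

5.35 hours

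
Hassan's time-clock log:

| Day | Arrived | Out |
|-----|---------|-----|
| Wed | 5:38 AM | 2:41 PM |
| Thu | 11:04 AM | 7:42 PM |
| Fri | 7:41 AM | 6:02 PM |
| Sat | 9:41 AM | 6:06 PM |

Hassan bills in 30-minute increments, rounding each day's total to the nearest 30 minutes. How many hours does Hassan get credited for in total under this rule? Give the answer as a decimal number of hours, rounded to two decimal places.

Wed: 5:38 AM–2:41 PM = 9 h 3 min → rounds to 9 h 0 min
Thu: 11:04 AM–7:42 PM = 8 h 38 min → rounds to 8 h 30 min
Fri: 7:41 AM–6:02 PM = 10 h 21 min → rounds to 10 h 30 min
Sat: 9:41 AM–6:06 PM = 8 h 25 min → rounds to 8 h 30 min
Total credited: 36 h 30 min.

36.50 hours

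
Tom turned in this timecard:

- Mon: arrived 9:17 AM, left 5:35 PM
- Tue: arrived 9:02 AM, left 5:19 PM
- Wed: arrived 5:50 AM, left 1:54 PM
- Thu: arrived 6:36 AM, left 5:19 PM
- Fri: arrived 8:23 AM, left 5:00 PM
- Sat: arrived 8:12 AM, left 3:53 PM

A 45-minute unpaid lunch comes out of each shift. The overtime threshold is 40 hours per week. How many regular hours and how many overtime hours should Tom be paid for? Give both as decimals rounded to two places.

Regular 40.00 hours, overtime 7.17 hours

Mon: 9:17 AM–5:35 PM = 8 h 18 min; less 45 min break → 7 h 33 min
Tue: 9:02 AM–5:19 PM = 8 h 17 min; less 45 min break → 7 h 32 min
Wed: 5:50 AM–1:54 PM = 8 h 4 min; less 45 min break → 7 h 19 min
Thu: 6:36 AM–5:19 PM = 10 h 43 min; less 45 min break → 9 h 58 min
Fri: 8:23 AM–5:00 PM = 8 h 37 min; less 45 min break → 7 h 52 min
Sat: 8:12 AM–3:53 PM = 7 h 41 min; less 45 min break → 6 h 56 min
Total worked: 47 h 10 min = 47.17 h.
Threshold 40 h → overtime 7 h 10 min, regular 40 h 0 min.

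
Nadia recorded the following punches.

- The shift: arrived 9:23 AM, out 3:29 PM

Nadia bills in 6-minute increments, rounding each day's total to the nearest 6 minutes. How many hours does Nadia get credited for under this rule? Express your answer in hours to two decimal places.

The shift: 9:23 AM–3:29 PM = 6 h 6 min → rounds to 6 h 6 min

6.10 hours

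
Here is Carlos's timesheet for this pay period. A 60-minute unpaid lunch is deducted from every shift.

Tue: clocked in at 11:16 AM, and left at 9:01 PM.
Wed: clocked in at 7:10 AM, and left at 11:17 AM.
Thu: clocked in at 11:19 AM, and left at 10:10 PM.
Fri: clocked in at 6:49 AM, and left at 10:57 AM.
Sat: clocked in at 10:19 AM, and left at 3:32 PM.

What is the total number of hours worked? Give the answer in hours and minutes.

Tue: 11:16 AM–9:01 PM = 9 h 45 min; less 60 min break → 8 h 45 min
Wed: 7:10 AM–11:17 AM = 4 h 7 min; less 60 min break → 3 h 7 min
Thu: 11:19 AM–10:10 PM = 10 h 51 min; less 60 min break → 9 h 51 min
Fri: 6:49 AM–10:57 AM = 4 h 8 min; less 60 min break → 3 h 8 min
Sat: 10:19 AM–3:32 PM = 5 h 13 min; less 60 min break → 4 h 13 min
Total: 8 h 45 min + 3 h 7 min + 9 h 51 min + 3 h 8 min + 4 h 13 min = 29 h 4 min.

29 h 4 min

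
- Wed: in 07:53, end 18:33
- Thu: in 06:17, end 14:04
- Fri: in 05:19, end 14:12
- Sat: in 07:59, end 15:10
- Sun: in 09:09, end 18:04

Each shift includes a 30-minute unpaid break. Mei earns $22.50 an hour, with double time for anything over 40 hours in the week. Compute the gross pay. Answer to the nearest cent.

Wed: 07:53–18:33 = 10 h 40 min; less 30 min break → 10 h 10 min
Thu: 06:17–14:04 = 7 h 47 min; less 30 min break → 7 h 17 min
Fri: 05:19–14:12 = 8 h 53 min; less 30 min break → 8 h 23 min
Sat: 07:59–15:10 = 7 h 11 min; less 30 min break → 6 h 41 min
Sun: 09:09–18:04 = 8 h 55 min; less 30 min break → 8 h 25 min
Total worked: 40 h 56 min = 2456 min.
Regular 40 h 0 min = 2400 min at $22.50/h; overtime 0 h 56 min = 56 min at $45.00/h.
Pay = (2400 × $22.50 + 56 × $45.00) ÷ 60 = $942.00.

$942.00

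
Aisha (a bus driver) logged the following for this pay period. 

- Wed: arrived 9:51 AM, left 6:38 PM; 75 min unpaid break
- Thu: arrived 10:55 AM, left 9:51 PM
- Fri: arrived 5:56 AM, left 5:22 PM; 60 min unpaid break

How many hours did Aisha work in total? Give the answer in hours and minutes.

Wed: 9:51 AM–6:38 PM = 8 h 47 min; less 75 min break → 7 h 32 min
Thu: 10:55 AM–9:51 PM = 10 h 56 min
Fri: 5:56 AM–5:22 PM = 11 h 26 min; less 60 min break → 10 h 26 min
Total: 7 h 32 min + 10 h 56 min + 10 h 26 min = 28 h 54 min.

28 h 54 min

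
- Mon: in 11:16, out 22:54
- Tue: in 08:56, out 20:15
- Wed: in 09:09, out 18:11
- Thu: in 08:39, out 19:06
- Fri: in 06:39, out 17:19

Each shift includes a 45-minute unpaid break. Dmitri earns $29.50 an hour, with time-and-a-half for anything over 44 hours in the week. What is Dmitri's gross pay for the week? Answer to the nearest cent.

Mon: 11:16–22:54 = 11 h 38 min; less 45 min break → 10 h 53 min
Tue: 08:56–20:15 = 11 h 19 min; less 45 min break → 10 h 34 min
Wed: 09:09–18:11 = 9 h 2 min; less 45 min break → 8 h 17 min
Thu: 08:39–19:06 = 10 h 27 min; less 45 min break → 9 h 42 min
Fri: 06:39–17:19 = 10 h 40 min; less 45 min break → 9 h 55 min
Total worked: 49 h 21 min = 2961 min.
Regular 44 h 0 min = 2640 min at $29.50/h; overtime 5 h 21 min = 321 min at $44.25/h.
Pay = (2640 × $29.50 + 321 × $44.25) ÷ 60 = $1534.74.

$1534.74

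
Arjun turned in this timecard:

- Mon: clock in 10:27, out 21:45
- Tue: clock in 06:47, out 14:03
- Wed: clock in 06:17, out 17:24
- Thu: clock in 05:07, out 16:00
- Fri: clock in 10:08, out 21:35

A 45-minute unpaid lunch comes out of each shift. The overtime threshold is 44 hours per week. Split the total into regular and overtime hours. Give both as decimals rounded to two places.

Regular 44.00 hours, overtime 4.27 hours

Mon: 10:27–21:45 = 11 h 18 min; less 45 min break → 10 h 33 min
Tue: 06:47–14:03 = 7 h 16 min; less 45 min break → 6 h 31 min
Wed: 06:17–17:24 = 11 h 7 min; less 45 min break → 10 h 22 min
Thu: 05:07–16:00 = 10 h 53 min; less 45 min break → 10 h 8 min
Fri: 10:08–21:35 = 11 h 27 min; less 45 min break → 10 h 42 min
Total worked: 48 h 16 min = 48.27 h.
Threshold 44 h → overtime 4 h 16 min, regular 44 h 0 min.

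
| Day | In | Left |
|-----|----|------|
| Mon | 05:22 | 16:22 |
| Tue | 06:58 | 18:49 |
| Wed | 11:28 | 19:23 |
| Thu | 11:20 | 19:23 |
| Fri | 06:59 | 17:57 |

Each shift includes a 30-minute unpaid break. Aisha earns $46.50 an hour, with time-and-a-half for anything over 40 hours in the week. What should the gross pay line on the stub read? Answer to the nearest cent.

Mon: 05:22–16:22 = 11 h 0 min; less 30 min break → 10 h 30 min
Tue: 06:58–18:49 = 11 h 51 min; less 30 min break → 11 h 21 min
Wed: 11:28–19:23 = 7 h 55 min; less 30 min break → 7 h 25 min
Thu: 11:20–19:23 = 8 h 3 min; less 30 min break → 7 h 33 min
Fri: 06:59–17:57 = 10 h 58 min; less 30 min break → 10 h 28 min
Total worked: 47 h 17 min = 2837 min.
Regular 40 h 0 min = 2400 min at $46.50/h; overtime 7 h 17 min = 437 min at $69.75/h.
Pay = (2400 × $46.50 + 437 × $69.75) ÷ 60 = $2368.01.

$2368.01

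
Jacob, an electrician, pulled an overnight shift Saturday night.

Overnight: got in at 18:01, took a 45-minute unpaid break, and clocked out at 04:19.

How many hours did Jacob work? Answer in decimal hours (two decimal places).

Overnight: 18:01 → midnight = 5 h 59 min; midnight → 04:19 = 4 h 19 min; span 10 h 18 min; less 45 min break → 9 h 33 min

9.55 hours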